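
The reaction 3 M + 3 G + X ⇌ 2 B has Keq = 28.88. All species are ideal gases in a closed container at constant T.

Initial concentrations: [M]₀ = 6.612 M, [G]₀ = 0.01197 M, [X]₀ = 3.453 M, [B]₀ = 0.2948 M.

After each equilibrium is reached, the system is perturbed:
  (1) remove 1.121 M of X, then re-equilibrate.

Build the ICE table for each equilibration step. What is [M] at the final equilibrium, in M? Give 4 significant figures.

[M]_eq = 6.616 M

Q₀ = 50.77 vs Keq = 28.88 ⇒ Q>K, reverse
Step 1:
                  M         G         X         B
  I           6.612   0.01197     3.453    0.2948
  C        0.002417  0.002417 8.0572e-04 -0.001611
  E           6.614   0.01439     3.454    0.2932
  solve Keq expr → x = -8.0572e-04; check Q = 28.88
Then remove 1.121 M of X.
Step 2:
                  M         G         X         B
  I           6.614   0.01439     2.333    0.2932
  C        0.001955  0.001955 6.5183e-04 -0.001304
  E           6.616   0.01634     2.333    0.2919
  solve Keq expr → x = -6.5183e-04; check Q = 28.88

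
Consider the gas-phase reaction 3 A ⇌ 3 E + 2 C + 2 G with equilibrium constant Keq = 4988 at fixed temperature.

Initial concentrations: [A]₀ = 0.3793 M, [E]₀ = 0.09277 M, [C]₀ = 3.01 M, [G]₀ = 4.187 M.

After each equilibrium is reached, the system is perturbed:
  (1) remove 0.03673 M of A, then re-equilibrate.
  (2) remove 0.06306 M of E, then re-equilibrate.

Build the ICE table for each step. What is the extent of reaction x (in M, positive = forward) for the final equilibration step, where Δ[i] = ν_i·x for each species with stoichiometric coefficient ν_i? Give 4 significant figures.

x = 0.005196 M

Q₀ = 2.324 vs Keq = 4988 ⇒ Q<K, forward
Step 1:
                  A         E         C         G
  Initial    0.3793   0.09277      3.01     4.187
  Change      -0.26      0.26    0.1734    0.1734
  Equil      0.1193    0.3528     3.183      4.36
  solve Keq expr → x = 0.08668; check Q = 4988
Then remove 0.03673 M of A.
Step 2:
                  A         E         C         G
  Initial   0.08253    0.3528     3.183      4.36
  Change    0.02692  -0.02692  -0.01794  -0.01794
  Equil      0.1094    0.3259     3.165     4.342
  solve Keq expr → x = -0.008972; check Q = 4988
Then remove 0.06306 M of E.
Step 3:
                  A         E         C         G
  Initial    0.1094    0.2628     3.165     4.342
  Change   -0.01559   0.01559   0.01039   0.01039
  Equil     0.09386    0.2784     3.176     4.353
  solve Keq expr → x = 0.005196; check Q = 4988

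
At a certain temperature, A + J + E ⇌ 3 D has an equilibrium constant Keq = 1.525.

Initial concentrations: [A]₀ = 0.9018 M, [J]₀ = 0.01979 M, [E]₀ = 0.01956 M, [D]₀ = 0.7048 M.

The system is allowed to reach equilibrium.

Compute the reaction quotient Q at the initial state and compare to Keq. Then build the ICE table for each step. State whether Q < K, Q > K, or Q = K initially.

Q₀ = 1003; Q > K (proceeds reverse)

Q₀ = 1003 vs Keq = 1.525 ⇒ Q>K, reverse
Step 1:
                   A          J          E          D
  Initial     0.9018    0.01979    0.01956     0.7048
  Change      0.1271     0.1271     0.1271    -0.3814
  Equil        1.029     0.1469     0.1467     0.3234
  solve Keq expr → x = -0.1271; check Q = 1.525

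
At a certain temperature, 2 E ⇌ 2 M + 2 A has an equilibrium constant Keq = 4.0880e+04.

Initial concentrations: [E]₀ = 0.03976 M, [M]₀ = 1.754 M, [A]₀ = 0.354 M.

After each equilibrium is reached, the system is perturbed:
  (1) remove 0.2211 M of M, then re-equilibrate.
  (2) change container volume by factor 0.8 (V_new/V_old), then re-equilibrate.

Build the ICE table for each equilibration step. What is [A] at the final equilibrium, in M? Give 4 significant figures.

Q₀ = 243.9 vs Keq = 4.0880e+04 ⇒ Q<K, forward
Step 1:
                   E          M          A
  Initial    0.03976      1.754      0.354
  Change     -0.0363     0.0363     0.0363
  Equil     0.003456       1.79     0.3903
  solve Keq expr → x = 0.01815; check Q = 4.0880e+04
Then remove 0.2211 M of M.
Step 2:
                   E          M          A
  Initial   0.003456      1.569     0.3903
  Change  -4.2271e-04 4.2271e-04 4.2271e-04
  Equil     0.003033       1.57     0.3907
  solve Keq expr → x = 2.1136e-04; check Q = 4.0880e+04
Then change container volume by factor 0.8 (V_new/V_old).
Step 3:
                   E          M          A
  Initial   0.003792      1.962     0.4884
  Change  9.3656e-04 -9.3656e-04 -9.3656e-04
  Equil     0.004728      1.961     0.4875
  solve Keq expr → x = -4.6828e-04; check Q = 4.0880e+04

[A]_eq = 0.4875 M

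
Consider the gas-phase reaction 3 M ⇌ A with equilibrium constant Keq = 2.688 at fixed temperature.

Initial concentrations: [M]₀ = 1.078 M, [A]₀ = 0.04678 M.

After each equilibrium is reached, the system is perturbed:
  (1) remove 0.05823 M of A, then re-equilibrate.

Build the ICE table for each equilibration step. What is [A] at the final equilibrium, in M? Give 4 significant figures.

Q₀ = 0.03734 vs Keq = 2.688 ⇒ Q<K, forward
Step 1:
                  M         A
  Initial     1.078   0.04678
  Change    -0.6224    0.2075
  Equil      0.4556    0.2542
  solve Keq expr → x = 0.2075; check Q = 2.688
Then remove 0.05823 M of A.
Step 2:
                  M         A
  Initial    0.4556     0.196
  Change   -0.03069   0.01023
  Equil      0.4249    0.2062
  solve Keq expr → x = 0.01023; check Q = 2.688

[A]_eq = 0.2062 M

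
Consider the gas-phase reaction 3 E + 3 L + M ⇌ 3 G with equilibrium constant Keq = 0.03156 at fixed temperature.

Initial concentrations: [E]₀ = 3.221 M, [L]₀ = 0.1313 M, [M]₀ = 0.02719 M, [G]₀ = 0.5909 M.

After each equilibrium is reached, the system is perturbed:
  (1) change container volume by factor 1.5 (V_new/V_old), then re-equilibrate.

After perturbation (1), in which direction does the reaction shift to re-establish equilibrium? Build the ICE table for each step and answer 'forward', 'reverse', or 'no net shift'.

Direction: reverse

Q₀ = 100.3 vs Keq = 0.03156 ⇒ Q>K, reverse
Step 1:
                   E          L          M          G
  init         3.221     0.1313    0.02719     0.5909
  Δ           0.3267     0.3267     0.1089    -0.3267
  eq           3.548      0.458     0.1361     0.2642
  solve Keq expr → x = -0.1089; check Q = 0.03156
Then change container volume by factor 1.5 (V_new/V_old).
Step 2:
                   E          L          M          G
  init         2.365     0.3054    0.09074     0.1761
  Δ          0.04818    0.04818    0.01606   -0.04818
  eq           2.413     0.3535     0.1068     0.1279
  solve Keq expr → x = -0.01606; check Q = 0.03156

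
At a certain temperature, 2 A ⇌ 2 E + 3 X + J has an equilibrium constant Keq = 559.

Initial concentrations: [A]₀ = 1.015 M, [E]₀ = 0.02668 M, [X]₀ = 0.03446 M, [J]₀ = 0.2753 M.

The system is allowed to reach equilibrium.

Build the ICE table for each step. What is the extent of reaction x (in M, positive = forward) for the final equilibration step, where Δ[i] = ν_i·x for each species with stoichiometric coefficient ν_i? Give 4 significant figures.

Q₀ = 7.7838e-09 vs Keq = 559 ⇒ Q<K, forward
Step 1:
                    A           E           X           J
  Initial       1.015     0.02668     0.03446      0.2753
  Change      -0.9516      0.9516       1.427      0.4758
  Equil       0.06338      0.9783       1.462      0.7511
  solve Keq expr → x = 0.4758; check Q = 559

x = 0.4758 M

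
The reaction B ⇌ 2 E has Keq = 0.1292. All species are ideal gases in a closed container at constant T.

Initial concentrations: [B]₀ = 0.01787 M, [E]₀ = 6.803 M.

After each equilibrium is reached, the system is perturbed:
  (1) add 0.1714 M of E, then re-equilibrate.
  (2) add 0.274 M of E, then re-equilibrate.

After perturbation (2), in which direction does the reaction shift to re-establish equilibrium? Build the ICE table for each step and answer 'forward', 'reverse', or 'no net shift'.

Q₀ = 2590 vs Keq = 0.1292 ⇒ Q>K, reverse
Step 1:
                  B         E
  Initial   0.01787     6.803
  Change      3.085     -6.17
  Equil       3.103    0.6332
  solve Keq expr → x = -3.085; check Q = 0.1292
Then add 0.1714 M of E.
Step 2:
                  B         E
  Initial     3.103    0.8046
  Change    0.08157   -0.1631
  Equil       3.184    0.6414
  solve Keq expr → x = -0.08157; check Q = 0.1292
Then add 0.274 M of E.
Step 3:
                  B         E
  Initial     3.184    0.9154
  Change     0.1305    -0.261
  Equil       3.315    0.6544
  solve Keq expr → x = -0.1305; check Q = 0.1292

Direction: reverse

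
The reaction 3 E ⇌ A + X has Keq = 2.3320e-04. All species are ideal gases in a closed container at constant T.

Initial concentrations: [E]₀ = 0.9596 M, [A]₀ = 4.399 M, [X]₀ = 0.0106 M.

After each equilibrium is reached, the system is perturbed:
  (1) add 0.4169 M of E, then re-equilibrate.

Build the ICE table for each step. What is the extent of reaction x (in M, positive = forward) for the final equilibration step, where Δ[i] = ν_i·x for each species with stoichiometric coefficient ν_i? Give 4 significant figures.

x = 9.6524e-05 M

Q₀ = 0.05277 vs Keq = 2.3320e-04 ⇒ Q>K, reverse
Step 1:
                   E          A          X
  I           0.9596      4.399     0.0106
  C          0.03164   -0.01055   -0.01055
  E           0.9912      4.388 5.1756e-05
  solve Keq expr → x = -0.01055; check Q = 2.3320e-04
Then add 0.4169 M of E.
Step 2:
                   E          A          X
  I            1.408      4.388 5.1756e-05
  C       -2.8957e-04 9.6524e-05 9.6524e-05
  E            1.408      4.389 1.4828e-04
  solve Keq expr → x = 9.6524e-05; check Q = 2.3320e-04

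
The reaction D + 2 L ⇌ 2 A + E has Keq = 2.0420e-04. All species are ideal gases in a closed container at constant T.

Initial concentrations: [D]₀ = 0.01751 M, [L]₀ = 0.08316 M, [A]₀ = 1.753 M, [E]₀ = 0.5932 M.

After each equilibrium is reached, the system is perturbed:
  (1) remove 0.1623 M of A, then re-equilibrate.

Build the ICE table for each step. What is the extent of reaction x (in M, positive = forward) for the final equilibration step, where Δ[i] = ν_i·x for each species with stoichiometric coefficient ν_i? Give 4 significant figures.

Q₀ = 1.5054e+04 vs Keq = 2.0420e-04 ⇒ Q>K, reverse
Step 1:
                    D           L           A           E
  Initial     0.01751     0.08316       1.753      0.5932
  Change       0.5926       1.185      -1.185     -0.5926
  Equil        0.6101       1.268      0.5678  6.2151e-04
  solve Keq expr → x = -0.5926; check Q = 2.0420e-04
Then remove 0.1623 M of A.
Step 2:
                    D           L           A           E
  Initial      0.6101       1.268      0.4055  6.2151e-04
  Change  -5.8658e-04   -0.001173    0.001173  5.8658e-04
  Equil        0.6095       1.267      0.4067    0.001208
  solve Keq expr → x = 5.8658e-04; check Q = 2.0420e-04

x = 5.8658e-04 M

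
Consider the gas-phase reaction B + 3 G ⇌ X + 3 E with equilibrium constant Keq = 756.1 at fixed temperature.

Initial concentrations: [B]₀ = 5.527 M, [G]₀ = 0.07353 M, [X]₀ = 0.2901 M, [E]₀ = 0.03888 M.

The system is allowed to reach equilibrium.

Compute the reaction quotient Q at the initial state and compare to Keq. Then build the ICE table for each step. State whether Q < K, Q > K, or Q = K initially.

Q₀ = 0.00776 vs Keq = 756.1 ⇒ Q<K, forward
Step 1:
                    B           G           X           E
  init          5.527     0.07353      0.2901     0.03888
  Δ          -0.02299    -0.06898     0.02299     0.06898
  eq            5.504    0.004553      0.3131      0.1079
  solve Keq expr → x = 0.02299; check Q = 756.1

Q₀ = 0.00776; Q < K (proceeds forward)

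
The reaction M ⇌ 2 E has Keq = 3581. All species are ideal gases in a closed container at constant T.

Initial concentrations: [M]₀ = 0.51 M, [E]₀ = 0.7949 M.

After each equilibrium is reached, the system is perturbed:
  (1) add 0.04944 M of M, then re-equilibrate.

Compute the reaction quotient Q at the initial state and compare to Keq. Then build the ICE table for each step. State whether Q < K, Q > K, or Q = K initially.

Q₀ = 1.239 vs Keq = 3581 ⇒ Q<K, forward
Step 1:
                    M           E
  Initial        0.51      0.7949
  Change      -0.5091       1.018
  Equil    9.1796e-04       1.813
  solve Keq expr → x = 0.5091; check Q = 3581
Then add 0.04944 M of M.
Step 2:
                    M           E
  Initial     0.05036       1.813
  Change     -0.04934     0.09867
  Equil      0.001021       1.912
  solve Keq expr → x = 0.04934; check Q = 3581

Q₀ = 1.239; Q < K (proceeds forward)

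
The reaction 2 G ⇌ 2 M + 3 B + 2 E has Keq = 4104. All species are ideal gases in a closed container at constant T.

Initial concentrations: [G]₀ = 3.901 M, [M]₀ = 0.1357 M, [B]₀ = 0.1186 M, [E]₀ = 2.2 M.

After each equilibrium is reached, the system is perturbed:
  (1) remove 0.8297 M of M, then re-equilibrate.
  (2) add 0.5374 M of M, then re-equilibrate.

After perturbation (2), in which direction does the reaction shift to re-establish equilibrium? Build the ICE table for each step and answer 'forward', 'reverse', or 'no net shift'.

Q₀ = 9.7703e-06 vs Keq = 4104 ⇒ Q<K, forward
Step 1:
                    G           M           B           E
  init          3.901      0.1357      0.1186         2.2
  Δ            -2.474       2.474       3.711       2.474
  eq            1.427        2.61        3.83       4.674
  solve Keq expr → x = 1.237; check Q = 4104
Then remove 0.8297 M of M.
Step 2:
                    G           M           B           E
  init          1.427        1.78        3.83       4.674
  Δ           -0.1855      0.1855      0.2783      0.1855
  eq            1.241       1.966       4.108        4.86
  solve Keq expr → x = 0.09277; check Q = 4104
Then add 0.5374 M of M.
Step 3:
                    G           M           B           E
  init          1.241       2.503       4.108        4.86
  Δ            0.1242     -0.1242     -0.1863     -0.1242
  eq            1.366       2.379       3.922       4.735
  solve Keq expr → x = -0.06208; check Q = 4104

Direction: reverse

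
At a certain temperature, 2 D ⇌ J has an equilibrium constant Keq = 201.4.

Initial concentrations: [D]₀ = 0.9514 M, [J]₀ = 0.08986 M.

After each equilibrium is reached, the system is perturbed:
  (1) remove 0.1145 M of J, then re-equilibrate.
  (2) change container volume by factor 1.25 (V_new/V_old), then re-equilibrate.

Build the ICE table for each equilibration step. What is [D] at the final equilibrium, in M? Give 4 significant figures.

[D]_eq = 0.04111 M

Q₀ = 0.09928 vs Keq = 201.4 ⇒ Q<K, forward
Step 1:
                  D         J
  init       0.9514   0.08986
  Δ         -0.8996    0.4498
  eq        0.05177    0.5397
  solve Keq expr → x = 0.4498; check Q = 201.4
Then remove 0.1145 M of J.
Step 2:
                  D         J
  init      0.05177    0.4252
  Δ       -0.005666  0.002833
  eq         0.0461     0.428
  solve Keq expr → x = 0.002833; check Q = 201.4
Then change container volume by factor 1.25 (V_new/V_old).
Step 3:
                  D         J
  init      0.03688    0.3424
  Δ        0.004226 -0.002113
  eq        0.04111    0.3403
  solve Keq expr → x = -0.002113; check Q = 201.4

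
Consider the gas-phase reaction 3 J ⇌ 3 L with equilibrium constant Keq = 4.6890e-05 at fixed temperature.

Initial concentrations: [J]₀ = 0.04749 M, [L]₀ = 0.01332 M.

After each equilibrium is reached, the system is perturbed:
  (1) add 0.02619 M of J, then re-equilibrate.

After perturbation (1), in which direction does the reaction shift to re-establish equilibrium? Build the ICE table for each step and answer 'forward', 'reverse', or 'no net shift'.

Q₀ = 0.02207 vs Keq = 4.6890e-05 ⇒ Q>K, reverse
Step 1:
                  J         L
  Initial   0.04749   0.01332
  Change     0.0112   -0.0112
  Equil     0.05869  0.002116
  solve Keq expr → x = -0.003735; check Q = 4.6890e-05
Then add 0.02619 M of J.
Step 2:
                  J         L
  Initial   0.08488  0.002116
  Change  -9.1154e-04 9.1154e-04
  Equil     0.08397  0.003028
  solve Keq expr → x = 3.0385e-04; check Q = 4.6890e-05

Direction: forward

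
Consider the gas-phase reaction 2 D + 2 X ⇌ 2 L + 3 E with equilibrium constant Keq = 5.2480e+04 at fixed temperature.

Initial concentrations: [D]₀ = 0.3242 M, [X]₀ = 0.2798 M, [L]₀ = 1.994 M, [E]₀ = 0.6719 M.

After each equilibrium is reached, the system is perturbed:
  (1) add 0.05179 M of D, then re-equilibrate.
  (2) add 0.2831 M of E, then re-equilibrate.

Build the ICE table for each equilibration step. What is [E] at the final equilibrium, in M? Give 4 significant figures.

Q₀ = 146.6 vs Keq = 5.2480e+04 ⇒ Q<K, forward
Step 1:
                    D           X           L           E
  I            0.3242      0.2798       1.994      0.6719
  C           -0.2032     -0.2032      0.2032      0.3049
  E             0.121     0.07655       2.197      0.9768
  solve Keq expr → x = 0.1016; check Q = 5.2480e+04
Then add 0.05179 M of D.
Step 2:
                    D           X           L           E
  I            0.1727     0.07655       2.197      0.9768
  C          -0.01526    -0.01526     0.01526     0.02289
  E            0.1575     0.06129       2.213      0.9997
  solve Keq expr → x = 0.007629; check Q = 5.2480e+04
Then add 0.2831 M of E.
Step 3:
                    D           X           L           E
  I            0.1575     0.06129       2.213       1.283
  C           0.01647     0.01647    -0.01647     -0.0247
  E             0.174     0.07776       2.196       1.258
  solve Keq expr → x = -0.008233; check Q = 5.2480e+04

[E]_eq = 1.258 M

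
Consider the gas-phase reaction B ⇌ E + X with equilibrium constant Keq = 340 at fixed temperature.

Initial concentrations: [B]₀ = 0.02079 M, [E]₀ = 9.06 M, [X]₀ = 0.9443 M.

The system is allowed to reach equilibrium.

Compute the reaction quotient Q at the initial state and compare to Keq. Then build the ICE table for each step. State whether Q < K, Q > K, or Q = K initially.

Q₀ = 411.5; Q > K (proceeds reverse)

Q₀ = 411.5 vs Keq = 340 ⇒ Q>K, reverse
Step 1:
                  B         E         X
  Initial   0.02079      9.06    0.9443
  Change   0.004248 -0.004248 -0.004248
  Equil     0.02504     9.056    0.9401
  solve Keq expr → x = -0.004248; check Q = 340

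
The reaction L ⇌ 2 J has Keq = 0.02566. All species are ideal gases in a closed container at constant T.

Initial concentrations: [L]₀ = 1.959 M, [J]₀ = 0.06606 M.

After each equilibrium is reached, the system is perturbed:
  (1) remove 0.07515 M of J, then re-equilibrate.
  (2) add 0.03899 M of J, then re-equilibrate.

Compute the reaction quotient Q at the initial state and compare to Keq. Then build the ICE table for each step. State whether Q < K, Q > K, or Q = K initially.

Q₀ = 0.002228; Q < K (proceeds forward)

Q₀ = 0.002228 vs Keq = 0.02566 ⇒ Q<K, forward
Step 1:
                   L          J
  Initial      1.959    0.06606
  Change    -0.07685     0.1537
  Equil        1.882     0.2198
  solve Keq expr → x = 0.07685; check Q = 0.02566
Then remove 0.07515 M of J.
Step 2:
                   L          J
  Initial      1.882     0.1446
  Change     -0.0365    0.07301
  Equil        1.846     0.2176
  solve Keq expr → x = 0.0365; check Q = 0.02566
Then add 0.03899 M of J.
Step 3:
                   L          J
  Initial      1.846     0.2566
  Change     0.01894   -0.03788
  Equil        1.865     0.2187
  solve Keq expr → x = -0.01894; check Q = 0.02566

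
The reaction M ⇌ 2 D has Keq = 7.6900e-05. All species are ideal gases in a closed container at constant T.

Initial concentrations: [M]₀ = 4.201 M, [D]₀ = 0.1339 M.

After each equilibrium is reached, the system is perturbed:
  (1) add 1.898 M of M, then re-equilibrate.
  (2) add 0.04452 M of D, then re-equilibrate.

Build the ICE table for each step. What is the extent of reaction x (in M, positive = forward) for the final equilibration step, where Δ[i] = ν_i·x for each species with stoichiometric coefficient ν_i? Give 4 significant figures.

x = -0.02224 M

Q₀ = 0.004268 vs Keq = 7.6900e-05 ⇒ Q>K, reverse
Step 1:
                   M          D
  Initial      4.201     0.1339
  Change      0.0579    -0.1158
  Equil        4.259     0.0181
  solve Keq expr → x = -0.0579; check Q = 7.6900e-05
Then add 1.898 M of M.
Step 2:
                   M          D
  Initial      6.157     0.0181
  Change   -0.001829   0.003659
  Equil        6.155    0.02176
  solve Keq expr → x = 0.001829; check Q = 7.6900e-05
Then add 0.04452 M of D.
Step 3:
                   M          D
  Initial      6.155    0.06628
  Change     0.02224   -0.04448
  Equil        6.177     0.0218
  solve Keq expr → x = -0.02224; check Q = 7.6900e-05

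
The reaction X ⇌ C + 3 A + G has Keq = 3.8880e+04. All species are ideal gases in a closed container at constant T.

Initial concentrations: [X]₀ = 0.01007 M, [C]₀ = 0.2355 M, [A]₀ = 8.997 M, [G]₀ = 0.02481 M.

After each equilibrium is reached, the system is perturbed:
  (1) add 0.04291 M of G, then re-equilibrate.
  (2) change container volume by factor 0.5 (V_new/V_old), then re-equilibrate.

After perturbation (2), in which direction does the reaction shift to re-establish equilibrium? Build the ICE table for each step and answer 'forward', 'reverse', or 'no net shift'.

Q₀ = 422.6 vs Keq = 3.8880e+04 ⇒ Q<K, forward
Step 1:
                  X         C         A         G
  Initial   0.01007    0.2355     8.997   0.02481
  Change  -0.009909  0.009909   0.02973  0.009909
  Equil   1.6118e-04    0.2454     9.027   0.03472
  solve Keq expr → x = 0.009909; check Q = 3.8880e+04
Then add 0.04291 M of G.
Step 2:
                  X         C         A         G
  Initial 1.6118e-04    0.2454     9.027   0.07763
  Change  1.9793e-04 -1.9793e-04 -5.9379e-04 -1.9793e-04
  Equil   3.5911e-04    0.2452     9.026   0.07743
  solve Keq expr → x = -1.9793e-04; check Q = 3.8880e+04
Then change container volume by factor 0.5 (V_new/V_old).
Step 3:
                  X         C         A         G
  Initial 7.1823e-04    0.4904     18.05    0.1549
  Change   0.009781 -0.009781  -0.02934 -0.009781
  Equil      0.0105    0.4806     18.02    0.1451
  solve Keq expr → x = -0.009781; check Q = 3.8880e+04

Direction: reverse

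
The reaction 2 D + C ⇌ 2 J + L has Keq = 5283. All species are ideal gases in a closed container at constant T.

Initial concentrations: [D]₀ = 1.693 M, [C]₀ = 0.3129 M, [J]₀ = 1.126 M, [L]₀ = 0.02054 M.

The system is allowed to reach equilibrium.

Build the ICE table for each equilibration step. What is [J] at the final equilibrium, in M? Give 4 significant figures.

[J]_eq = 1.751 M

Q₀ = 0.02904 vs Keq = 5283 ⇒ Q<K, forward
Step 1:
                   D          C          J          L
  I            1.693     0.3129      1.126    0.02054
  C          -0.6255    -0.3127     0.6255     0.3127
  E            1.068 1.6980e-04      1.751     0.3333
  solve Keq expr → x = 0.3127; check Q = 5283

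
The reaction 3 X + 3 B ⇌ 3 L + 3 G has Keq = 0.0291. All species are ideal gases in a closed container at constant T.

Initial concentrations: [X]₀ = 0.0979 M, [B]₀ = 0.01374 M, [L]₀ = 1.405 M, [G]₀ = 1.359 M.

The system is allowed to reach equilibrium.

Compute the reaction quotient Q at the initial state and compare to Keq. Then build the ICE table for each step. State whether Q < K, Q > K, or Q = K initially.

Q₀ = 2.8601e+09; Q > K (proceeds reverse)

Q₀ = 2.8601e+09 vs Keq = 0.0291 ⇒ Q>K, reverse
Step 1:
                  X         B         L         G
  I          0.0979   0.01374     1.405     1.359
  C          0.8691    0.8691   -0.8691   -0.8691
  E           0.967    0.8828    0.5359    0.4899
  solve Keq expr → x = -0.2897; check Q = 0.0291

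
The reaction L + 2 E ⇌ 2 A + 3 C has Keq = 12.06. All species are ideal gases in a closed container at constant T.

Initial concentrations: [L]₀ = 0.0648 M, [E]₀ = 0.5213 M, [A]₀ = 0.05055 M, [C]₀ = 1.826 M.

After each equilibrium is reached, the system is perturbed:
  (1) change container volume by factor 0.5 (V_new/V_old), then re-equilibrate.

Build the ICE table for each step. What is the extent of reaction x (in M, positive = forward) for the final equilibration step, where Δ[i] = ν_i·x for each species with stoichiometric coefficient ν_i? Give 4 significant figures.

x = -0.03479 M

Q₀ = 0.8835 vs Keq = 12.06 ⇒ Q<K, forward
Step 1:
                   L          E          A          C
  I           0.0648     0.5213    0.05055      1.826
  C         -0.03049   -0.06098    0.06098    0.09146
  E          0.03431     0.4603     0.1115      1.917
  solve Keq expr → x = 0.03049; check Q = 12.06
Then change container volume by factor 0.5 (V_new/V_old).
Step 2:
                   L          E          A          C
  I          0.06862     0.9206     0.2231      3.835
  C          0.03479    0.06958   -0.06958    -0.1044
  E           0.1034     0.9902     0.1535      3.731
  solve Keq expr → x = -0.03479; check Q = 12.06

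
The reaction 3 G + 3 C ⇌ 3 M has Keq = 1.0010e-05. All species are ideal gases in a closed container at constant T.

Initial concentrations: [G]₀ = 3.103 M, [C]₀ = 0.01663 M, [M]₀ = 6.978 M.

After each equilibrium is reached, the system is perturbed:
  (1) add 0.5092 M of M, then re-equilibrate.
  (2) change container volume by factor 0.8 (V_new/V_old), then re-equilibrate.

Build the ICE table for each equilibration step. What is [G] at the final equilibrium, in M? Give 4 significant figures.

Q₀ = 2.4727e+06 vs Keq = 1.0010e-05 ⇒ Q>K, reverse
Step 1:
                   G          C          M
  I            3.103    0.01663      6.978
  C            5.847      5.847     -5.847
  E             8.95      5.864      1.131
  solve Keq expr → x = -1.949; check Q = 1.0010e-05
Then add 0.5092 M of M.
Step 2:
                   G          C          M
  I             8.95      5.864       1.64
  C           0.3836     0.3836    -0.3836
  E            9.334      6.247      1.257
  solve Keq expr → x = -0.1279; check Q = 1.0010e-05
Then change container volume by factor 0.8 (V_new/V_old).
Step 3:
                   G          C          M
  I            11.67      7.809      1.571
  C          -0.2778    -0.2778     0.2778
  E            11.39      7.531      1.849
  solve Keq expr → x = 0.09259; check Q = 1.0010e-05

[G]_eq = 11.39 M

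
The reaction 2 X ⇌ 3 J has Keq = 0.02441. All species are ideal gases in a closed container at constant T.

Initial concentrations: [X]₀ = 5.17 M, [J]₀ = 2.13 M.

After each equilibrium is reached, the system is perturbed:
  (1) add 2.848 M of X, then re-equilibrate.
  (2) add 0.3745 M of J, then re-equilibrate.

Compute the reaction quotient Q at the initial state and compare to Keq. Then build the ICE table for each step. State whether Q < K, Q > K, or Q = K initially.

Q₀ = 0.3615; Q > K (proceeds reverse)

Q₀ = 0.3615 vs Keq = 0.02441 ⇒ Q>K, reverse
Step 1:
                  X         J
  init         5.17      2.13
  Δ          0.7847    -1.177
  eq          5.955     0.953
  solve Keq expr → x = -0.3923; check Q = 0.02441
Then add 2.848 M of X.
Step 2:
                  X         J
  init        8.803     0.953
  Δ          -0.178     0.267
  eq          8.625      1.22
  solve Keq expr → x = 0.08899; check Q = 0.02441
Then add 0.3745 M of J.
Step 3:
                  X         J
  init        8.625     1.594
  Δ           0.235   -0.3524
  eq           8.86     1.242
  solve Keq expr → x = -0.1175; check Q = 0.02441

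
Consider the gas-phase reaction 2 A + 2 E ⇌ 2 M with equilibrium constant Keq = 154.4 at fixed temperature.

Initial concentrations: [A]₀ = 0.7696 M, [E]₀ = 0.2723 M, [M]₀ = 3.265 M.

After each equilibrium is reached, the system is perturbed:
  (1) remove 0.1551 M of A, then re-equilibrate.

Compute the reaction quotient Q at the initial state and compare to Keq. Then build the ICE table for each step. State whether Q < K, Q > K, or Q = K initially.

Q₀ = 242.7; Q > K (proceeds reverse)

Q₀ = 242.7 vs Keq = 154.4 ⇒ Q>K, reverse
Step 1:
                    A           E           M
  I            0.7696      0.2723       3.265
  C           0.04555     0.04555    -0.04555
  E            0.8151      0.3178       3.219
  solve Keq expr → x = -0.02277; check Q = 154.4
Then remove 0.1551 M of A.
Step 2:
                    A           E           M
  I              0.66      0.3178       3.219
  C           0.04469     0.04469    -0.04469
  E            0.7047      0.3625       3.175
  solve Keq expr → x = -0.02235; check Q = 154.4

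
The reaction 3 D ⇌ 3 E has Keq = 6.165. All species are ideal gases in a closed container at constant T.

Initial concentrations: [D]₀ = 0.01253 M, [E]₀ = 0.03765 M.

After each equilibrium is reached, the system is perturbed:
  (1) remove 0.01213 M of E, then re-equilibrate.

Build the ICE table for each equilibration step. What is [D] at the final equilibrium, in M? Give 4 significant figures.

Q₀ = 27.13 vs Keq = 6.165 ⇒ Q>K, reverse
Step 1:
                   D          E
  I          0.01253    0.03765
  C         0.005179  -0.005179
  E          0.01771    0.03247
  solve Keq expr → x = -0.001726; check Q = 6.165
Then remove 0.01213 M of E.
Step 2:
                   D          E
  I          0.01771    0.02034
  C        -0.004281   0.004281
  E          0.01343    0.02462
  solve Keq expr → x = 0.001427; check Q = 6.165

[D]_eq = 0.01343 M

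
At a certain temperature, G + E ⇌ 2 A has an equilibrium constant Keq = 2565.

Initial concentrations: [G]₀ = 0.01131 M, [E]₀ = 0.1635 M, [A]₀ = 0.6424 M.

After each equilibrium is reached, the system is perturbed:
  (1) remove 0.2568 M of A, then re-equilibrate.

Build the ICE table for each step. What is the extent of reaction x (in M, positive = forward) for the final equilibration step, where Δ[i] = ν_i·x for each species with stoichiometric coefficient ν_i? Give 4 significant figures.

x = 6.9318e-04 M

Q₀ = 223.2 vs Keq = 2565 ⇒ Q<K, forward
Step 1:
                   G          E          A
  I          0.01131     0.1635     0.6424
  C         -0.01019   -0.01019    0.02039
  E         0.001117     0.1533     0.6628
  solve Keq expr → x = 0.01019; check Q = 2565
Then remove 0.2568 M of A.
Step 2:
                   G          E          A
  I         0.001117     0.1533      0.406
  C       -6.9318e-04 -6.9318e-04   0.001386
  E       4.2394e-04     0.1526     0.4074
  solve Keq expr → x = 6.9318e-04; check Q = 2565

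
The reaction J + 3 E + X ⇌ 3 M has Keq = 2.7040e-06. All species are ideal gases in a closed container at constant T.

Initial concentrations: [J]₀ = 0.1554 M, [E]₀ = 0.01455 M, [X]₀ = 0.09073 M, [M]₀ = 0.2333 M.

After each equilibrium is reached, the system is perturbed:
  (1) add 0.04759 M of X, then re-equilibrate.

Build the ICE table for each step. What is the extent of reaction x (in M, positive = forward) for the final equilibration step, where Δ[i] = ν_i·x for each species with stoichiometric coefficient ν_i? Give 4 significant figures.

x = 3.3482e-05 M

Q₀ = 2.9238e+05 vs Keq = 2.7040e-06 ⇒ Q>K, reverse
Step 1:
                    J           E           X           M
  init         0.1554     0.01455     0.09073      0.2333
  Δ           0.07738      0.2321     0.07738     -0.2321
  eq           0.2328      0.2467      0.1681    0.001167
  solve Keq expr → x = -0.07738; check Q = 2.7040e-06
Then add 0.04759 M of X.
Step 2:
                    J           E           X           M
  init         0.2328      0.2467      0.2157    0.001167
  Δ       -3.3482e-05 -1.0045e-04 -3.3482e-05  1.0045e-04
  eq           0.2327      0.2466      0.2157    0.001267
  solve Keq expr → x = 3.3482e-05; check Q = 2.7040e-06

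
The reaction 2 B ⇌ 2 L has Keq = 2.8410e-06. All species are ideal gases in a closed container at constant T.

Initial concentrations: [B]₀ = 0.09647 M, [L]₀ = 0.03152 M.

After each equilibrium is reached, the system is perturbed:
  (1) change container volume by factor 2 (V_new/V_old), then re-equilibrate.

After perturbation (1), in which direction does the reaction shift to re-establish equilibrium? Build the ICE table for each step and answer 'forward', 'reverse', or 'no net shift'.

Direction: no net shift

Q₀ = 0.1068 vs Keq = 2.8410e-06 ⇒ Q>K, reverse
Step 1:
                  B         L
  init      0.09647   0.03152
  Δ          0.0313   -0.0313
  eq         0.1278 2.1537e-04
  solve Keq expr → x = -0.01565; check Q = 2.8410e-06
Then change container volume by factor 2 (V_new/V_old).
Step 2:
                  B         L
  init      0.06389 1.0768e-04
  Δ               0         0
  eq        0.06389 1.0768e-04
  solve Keq expr → x = 0; check Q = 2.8410e-06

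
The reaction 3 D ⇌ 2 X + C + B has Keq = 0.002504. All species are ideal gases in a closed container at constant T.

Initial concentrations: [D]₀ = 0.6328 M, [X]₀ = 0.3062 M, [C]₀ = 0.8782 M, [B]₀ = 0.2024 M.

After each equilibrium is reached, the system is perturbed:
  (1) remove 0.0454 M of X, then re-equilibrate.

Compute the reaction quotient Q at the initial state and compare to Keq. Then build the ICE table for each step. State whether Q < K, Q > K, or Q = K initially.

Q₀ = 0.06577; Q > K (proceeds reverse)

Q₀ = 0.06577 vs Keq = 0.002504 ⇒ Q>K, reverse
Step 1:
                    D           X           C           B
  I            0.6328      0.3062      0.8782      0.2024
  C            0.2541     -0.1694    -0.08471    -0.08471
  E            0.8869      0.1368      0.7935      0.1177
  solve Keq expr → x = -0.08471; check Q = 0.002504
Then remove 0.0454 M of X.
Step 2:
                    D           X           C           B
  I            0.8869     0.09138      0.7935      0.1177
  C          -0.04181     0.02788     0.01394     0.01394
  E            0.8451      0.1193      0.8074      0.1316
  solve Keq expr → x = 0.01394; check Q = 0.002504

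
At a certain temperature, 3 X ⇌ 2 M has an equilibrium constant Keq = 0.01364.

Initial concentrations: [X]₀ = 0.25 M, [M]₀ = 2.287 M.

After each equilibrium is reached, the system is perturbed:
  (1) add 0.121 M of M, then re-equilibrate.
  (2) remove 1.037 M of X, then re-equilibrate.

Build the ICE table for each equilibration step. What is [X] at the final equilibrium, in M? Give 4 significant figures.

Q₀ = 334.7 vs Keq = 0.01364 ⇒ Q>K, reverse
Step 1:
                    X           M
  Initial        0.25       2.287
  Change        2.591      -1.728
  Equil         2.841      0.5594
  solve Keq expr → x = -0.8638; check Q = 0.01364
Then add 0.121 M of M.
Step 2:
                    X           M
  Initial       2.841      0.6804
  Change       0.1254    -0.08357
  Equil         2.967      0.5968
  solve Keq expr → x = -0.04179; check Q = 0.01364
Then remove 1.037 M of X.
Step 3:
                    X           M
  Initial        1.93      0.5968
  Change       0.3086     -0.2057
  Equil         2.238      0.3911
  solve Keq expr → x = -0.1029; check Q = 0.01364

[X]_eq = 2.238 M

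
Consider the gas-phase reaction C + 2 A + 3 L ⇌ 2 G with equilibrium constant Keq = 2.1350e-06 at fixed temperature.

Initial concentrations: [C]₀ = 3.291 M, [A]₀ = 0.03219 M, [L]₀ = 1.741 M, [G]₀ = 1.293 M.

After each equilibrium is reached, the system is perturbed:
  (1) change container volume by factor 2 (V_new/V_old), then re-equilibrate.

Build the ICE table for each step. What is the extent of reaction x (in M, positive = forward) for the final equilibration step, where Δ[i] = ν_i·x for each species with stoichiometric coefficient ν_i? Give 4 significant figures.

Q₀ = 92.9 vs Keq = 2.1350e-06 ⇒ Q>K, reverse
Step 1:
                   C          A          L          G
  I            3.291    0.03219      1.741      1.293
  C           0.6334      1.267        1.9     -1.267
  E            3.924      1.299      3.641    0.02613
  solve Keq expr → x = -0.6334; check Q = 2.1350e-06
Then change container volume by factor 2 (V_new/V_old).
Step 2:
                   C          A          L          G
  I            1.962     0.6495      1.821    0.01306
  C         0.004853   0.009705    0.01456  -0.009705
  E            1.967     0.6592      1.835   0.003359
  solve Keq expr → x = -0.004853; check Q = 2.1350e-06

x = -0.004853 M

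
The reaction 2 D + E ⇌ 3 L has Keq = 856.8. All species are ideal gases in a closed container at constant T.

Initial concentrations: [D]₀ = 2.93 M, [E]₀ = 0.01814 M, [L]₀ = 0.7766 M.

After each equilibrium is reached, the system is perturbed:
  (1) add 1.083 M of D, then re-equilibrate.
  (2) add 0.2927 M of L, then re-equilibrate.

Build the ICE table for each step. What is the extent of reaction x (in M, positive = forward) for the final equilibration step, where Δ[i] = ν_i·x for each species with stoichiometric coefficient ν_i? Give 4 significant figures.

Q₀ = 3.008 vs Keq = 856.8 ⇒ Q<K, forward
Step 1:
                  D         E         L
  init         2.93   0.01814    0.7766
  Δ        -0.03612  -0.01806   0.05418
  eq          2.894 7.9913e-05    0.8308
  solve Keq expr → x = 0.01806; check Q = 856.8
Then add 1.083 M of D.
Step 2:
                  D         E         L
  init        3.977 7.9913e-05    0.8308
  Δ       -7.5159e-05 -3.7579e-05 1.1274e-04
  eq          3.977 4.2334e-05    0.8309
  solve Keq expr → x = 3.7579e-05; check Q = 856.8
Then add 0.2927 M of L.
Step 3:
                  D         E         L
  init        3.977 4.2334e-05     1.124
  Δ       1.2458e-04 6.2291e-05 -1.8687e-04
  eq          3.977 1.0462e-04     1.123
  solve Keq expr → x = -6.2291e-05; check Q = 856.8

x = -6.2291e-05 M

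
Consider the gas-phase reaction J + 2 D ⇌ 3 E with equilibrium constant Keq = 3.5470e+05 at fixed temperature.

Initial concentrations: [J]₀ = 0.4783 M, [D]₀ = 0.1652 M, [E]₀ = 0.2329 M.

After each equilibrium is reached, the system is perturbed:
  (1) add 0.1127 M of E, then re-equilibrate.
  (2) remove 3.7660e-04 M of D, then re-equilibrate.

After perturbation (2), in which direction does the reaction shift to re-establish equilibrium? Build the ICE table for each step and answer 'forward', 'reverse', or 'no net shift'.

Direction: reverse

Q₀ = 0.9678 vs Keq = 3.5470e+05 ⇒ Q<K, forward
Step 1:
                   J          D          E
  Initial     0.4783     0.1652     0.2329
  Change    -0.08216    -0.1643     0.2465
  Equil       0.3961 8.8543e-04     0.4794
  solve Keq expr → x = 0.08216; check Q = 3.5470e+05
Then add 0.1127 M of E.
Step 2:
                   J          D          E
  Initial     0.3961 8.8543e-04     0.5921
  Change  1.6408e-04 3.2817e-04 -4.9225e-04
  Equil       0.3963   0.001214     0.5916
  solve Keq expr → x = -1.6408e-04; check Q = 3.5470e+05
Then remove 3.7660e-04 M of D.
Step 3:
                   J          D          E
  Initial     0.3963 8.3699e-04     0.5916
  Change  1.8729e-04 3.7459e-04 -5.6188e-04
  Equil       0.3965   0.001212      0.591
  solve Keq expr → x = -1.8729e-04; check Q = 3.5470e+05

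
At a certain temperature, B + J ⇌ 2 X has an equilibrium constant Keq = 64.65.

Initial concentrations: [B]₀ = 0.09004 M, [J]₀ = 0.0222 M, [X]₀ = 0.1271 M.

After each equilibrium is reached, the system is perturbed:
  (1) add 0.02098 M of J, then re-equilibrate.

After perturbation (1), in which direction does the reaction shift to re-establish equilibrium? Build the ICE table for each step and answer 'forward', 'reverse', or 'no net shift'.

Q₀ = 8.082 vs Keq = 64.65 ⇒ Q<K, forward
Step 1:
                  B         J         X
  Initial   0.09004    0.0222    0.1271
  Change   -0.01676  -0.01676   0.03351
  Equil     0.07328  0.005445    0.1606
  solve Keq expr → x = 0.01676; check Q = 64.65
Then add 0.02098 M of J.
Step 2:
                  B         J         X
  Initial   0.07328   0.02642    0.1606
  Change   -0.01629  -0.01629   0.03259
  Equil     0.05699   0.01013    0.1932
  solve Keq expr → x = 0.01629; check Q = 64.65

Direction: forward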